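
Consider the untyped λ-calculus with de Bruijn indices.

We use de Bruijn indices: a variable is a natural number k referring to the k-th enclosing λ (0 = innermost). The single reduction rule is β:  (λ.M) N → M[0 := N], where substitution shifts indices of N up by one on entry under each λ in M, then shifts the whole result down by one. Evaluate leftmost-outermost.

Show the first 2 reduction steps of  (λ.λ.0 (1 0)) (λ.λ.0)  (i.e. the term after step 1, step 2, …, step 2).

  start: (λ.λ.0 (1 0)) (λ.λ.0)
  [1] λ.0 ((λ.λ.0) 0)
  [2] λ.0 (λ.0)

Answer: after 2 steps: λ.0 (λ.0)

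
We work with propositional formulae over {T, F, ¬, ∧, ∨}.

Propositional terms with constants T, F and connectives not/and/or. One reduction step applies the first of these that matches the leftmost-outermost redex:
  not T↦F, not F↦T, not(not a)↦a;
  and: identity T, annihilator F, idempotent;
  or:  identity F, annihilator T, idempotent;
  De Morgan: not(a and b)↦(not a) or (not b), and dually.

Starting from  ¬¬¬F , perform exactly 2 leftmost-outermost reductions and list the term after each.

  start: ¬¬¬F
  step 1: ¬F
  step 2: T

Answer: after 2 steps: T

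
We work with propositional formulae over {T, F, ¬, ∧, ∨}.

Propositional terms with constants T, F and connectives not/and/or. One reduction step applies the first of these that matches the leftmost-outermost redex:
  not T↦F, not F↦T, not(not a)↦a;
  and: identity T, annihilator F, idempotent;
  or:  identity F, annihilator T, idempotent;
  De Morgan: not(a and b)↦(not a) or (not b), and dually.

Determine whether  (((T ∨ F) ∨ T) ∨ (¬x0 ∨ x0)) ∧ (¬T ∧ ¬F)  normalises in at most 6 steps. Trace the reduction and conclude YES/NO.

Answer: YES — reaches normal form F in 5 ≤ 6 steps

Derivation:
  start: (((T ∨ F) ∨ T) ∨ (¬x0 ∨ x0)) ∧ (¬T ∧ ¬F)
  [1] (T ∨ (¬x0 ∨ x0)) ∧ (¬T ∧ ¬F)
  [2] T ∧ (¬T ∧ ¬F)
  [3] ¬T ∧ ¬F
  [4] F ∧ ¬F
  [5] F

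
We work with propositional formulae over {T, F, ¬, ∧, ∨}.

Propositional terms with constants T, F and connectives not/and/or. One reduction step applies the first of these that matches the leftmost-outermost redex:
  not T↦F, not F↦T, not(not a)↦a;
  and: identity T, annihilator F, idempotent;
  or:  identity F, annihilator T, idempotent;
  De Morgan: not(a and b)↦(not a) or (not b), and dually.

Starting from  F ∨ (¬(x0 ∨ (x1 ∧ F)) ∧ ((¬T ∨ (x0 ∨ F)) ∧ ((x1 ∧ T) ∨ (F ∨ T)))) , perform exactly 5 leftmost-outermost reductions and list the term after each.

Answer: after 5 steps: (¬x0 ∧ T) ∧ ((¬T ∨ (x0 ∨ F)) ∧ ((x1 ∧ T) ∨ (F ∨ T)))

Reduction:
  start: F ∨ (¬(x0 ∨ (x1 ∧ F)) ∧ ((¬T ∨ (x0 ∨ F)) ∧ ((x1 ∧ T) ∨ (F ∨ T))))
  →1  ¬(x0 ∨ (x1 ∧ F)) ∧ ((¬T ∨ (x0 ∨ F)) ∧ ((x1 ∧ T) ∨ (F ∨ T)))
  →2  (¬x0 ∧ ¬(x1 ∧ F)) ∧ ((¬T ∨ (x0 ∨ F)) ∧ ((x1 ∧ T) ∨ (F ∨ T)))
  →3  (¬x0 ∧ (¬x1 ∨ ¬F)) ∧ ((¬T ∨ (x0 ∨ F)) ∧ ((x1 ∧ T) ∨ (F ∨ T)))
  →4  (¬x0 ∧ (¬x1 ∨ T)) ∧ ((¬T ∨ (x0 ∨ F)) ∧ ((x1 ∧ T) ∨ (F ∨ T)))
  →5  (¬x0 ∧ T) ∧ ((¬T ∨ (x0 ∨ F)) ∧ ((x1 ∧ T) ∨ (F ∨ T)))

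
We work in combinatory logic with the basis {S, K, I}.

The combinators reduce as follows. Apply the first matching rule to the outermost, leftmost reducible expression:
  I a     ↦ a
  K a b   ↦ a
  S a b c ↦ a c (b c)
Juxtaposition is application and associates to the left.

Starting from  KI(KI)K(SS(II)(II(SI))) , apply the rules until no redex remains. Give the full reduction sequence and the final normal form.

  start: KI(KI)K(SS(II)(II(SI)))
  →1  IK(SS(II)(II(SI)))
  →2  K(SS(II)(II(SI)))
  →3  K(S(II(SI))(II(II(SI))))
  →4  K(S(I(SI))(II(II(SI))))
  →5  K(S(SI)(II(II(SI))))
  →6  K(S(SI)(I(II(SI))))
  →7  K(S(SI)(II(SI)))
  →8  K(S(SI)(I(SI)))
  →9  K(S(SI)(SI))

Answer: normal form = K(S(SI)(SI))  (in 9 steps)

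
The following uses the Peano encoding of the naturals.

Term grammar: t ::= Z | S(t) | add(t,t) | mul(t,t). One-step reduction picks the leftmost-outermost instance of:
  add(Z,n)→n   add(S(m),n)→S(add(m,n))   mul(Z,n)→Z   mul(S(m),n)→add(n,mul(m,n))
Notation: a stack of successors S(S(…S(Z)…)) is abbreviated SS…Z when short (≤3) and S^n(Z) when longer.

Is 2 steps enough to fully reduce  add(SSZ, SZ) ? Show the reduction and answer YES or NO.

Answer: NO — after 2 steps the term is S(S(add(Z, SZ))), not yet normal

Reduction:
  start: add(SSZ, SZ)
  →1  S(add(SZ, SZ))
  →2  S(S(add(Z, SZ)))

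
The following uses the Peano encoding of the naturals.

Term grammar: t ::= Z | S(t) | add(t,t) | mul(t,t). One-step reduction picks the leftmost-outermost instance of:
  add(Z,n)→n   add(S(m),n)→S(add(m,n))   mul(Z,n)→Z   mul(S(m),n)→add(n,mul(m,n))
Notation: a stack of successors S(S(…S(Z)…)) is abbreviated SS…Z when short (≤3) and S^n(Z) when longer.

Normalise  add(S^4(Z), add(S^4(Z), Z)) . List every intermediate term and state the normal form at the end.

  start: add(S^4(Z), add(S^4(Z), Z))
  →1  S(add(SSSZ, add(S^4(Z), Z)))
  →2  S(S(add(SSZ, add(S^4(Z), Z))))
  →3  S(S(S(add(SZ, add(S^4(Z), Z)))))
  →4  S(S(S(S(add(Z, add(S^4(Z), Z))))))
  →5  S(S(S(S(add(S^4(Z), Z)))))
  →6  S(S(S(S(S(add(SSSZ, Z))))))
  →7  S(S(S(S(S(S(add(SSZ, Z)))))))
  →8  S(S(S(S(S(S(S(add(SZ, Z))))))))
  →9  S(S(S(S(S(S(S(S(add(Z, Z)))))))))
  →10  S^8(Z)

Answer: normal form = S^8(Z)  (in 10 steps)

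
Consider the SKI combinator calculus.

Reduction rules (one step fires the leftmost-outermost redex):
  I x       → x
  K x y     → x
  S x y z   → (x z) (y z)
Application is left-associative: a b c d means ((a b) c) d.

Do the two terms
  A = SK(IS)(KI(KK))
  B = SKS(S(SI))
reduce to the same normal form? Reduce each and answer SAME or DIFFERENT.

Answer: DIFFERENT — A ⇓ I, B ⇓ S(SI)

Reduction:
Term A:
  start: SK(IS)(KI(KK))
  step 1: K(KI(KK))(IS(KI(KK)))
  step 2: KI(KK)
  step 3: I

Term B:
  start: SKS(S(SI))
  step 1: K(S(SI))(S(S(SI)))
  step 2: S(SI)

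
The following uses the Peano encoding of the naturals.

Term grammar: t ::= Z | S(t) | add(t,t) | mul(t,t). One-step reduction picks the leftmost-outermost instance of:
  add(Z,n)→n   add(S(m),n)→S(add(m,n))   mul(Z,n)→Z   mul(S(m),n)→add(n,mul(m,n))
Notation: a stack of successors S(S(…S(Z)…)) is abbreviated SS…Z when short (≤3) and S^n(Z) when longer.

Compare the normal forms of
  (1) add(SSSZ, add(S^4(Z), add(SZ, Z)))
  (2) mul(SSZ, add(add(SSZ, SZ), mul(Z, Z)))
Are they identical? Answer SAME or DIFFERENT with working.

Term A:
  start: add(SSSZ, add(S^4(Z), add(SZ, Z)))
  →1  S(add(SSZ, add(S^4(Z), add(SZ, Z))))
  →2  S(S(add(SZ, add(S^4(Z), add(SZ, Z)))))
  →3  S(S(S(add(Z, add(S^4(Z), add(SZ, Z))))))
  →4  S(S(S(add(S^4(Z), add(SZ, Z)))))
  →5  S(S(S(S(add(SSSZ, add(SZ, Z))))))
  →6  S(S(S(S(S(add(SSZ, add(SZ, Z)))))))
  →7  S(S(S(S(S(S(add(SZ, add(SZ, Z))))))))
  →8  S(S(S(S(S(S(S(add(Z, add(SZ, Z)))))))))
  →9  S(S(S(S(S(S(S(add(SZ, Z))))))))
  →10  S(S(S(S(S(S(S(S(add(Z, Z)))))))))
  →11  S^8(Z)

Term B:
  start: mul(SSZ, add(add(SSZ, SZ), mul(Z, Z)))
  →1  add(add(add(SSZ, SZ), mul(Z, Z)), mul(SZ, add(add(SSZ, SZ), mul(Z, Z))))
  →2  add(add(S(add(SZ, SZ)), mul(Z, Z)), mul(SZ, add(add(SSZ, SZ), mul(Z, Z))))
  →3  add(S(add(add(SZ, SZ), mul(Z, Z))), mul(SZ, add(add(SSZ, SZ), mul(Z, Z))))
  →4  S(add(add(add(SZ, SZ), mul(Z, Z)), mul(SZ, add(add(SSZ, SZ), mul(Z, Z)))))
  →5  S(add(add(S(add(Z, SZ)), mul(Z, Z)), mul(SZ, add(add(SSZ, SZ), mul(Z, Z)))))
  →6  S(add(S(add(add(Z, SZ), mul(Z, Z))), mul(SZ, add(add(SSZ, SZ), mul(Z, Z)))))
  →7  S(S(add(add(add(Z, SZ), mul(Z, Z)), mul(SZ, add(add(SSZ, SZ), mul(Z, Z))))))
  →8  S(S(add(add(SZ, mul(Z, Z)), mul(SZ, add(add(SSZ, SZ), mul(Z, Z))))))
  →9  S(S(add(S(add(Z, mul(Z, Z))), mul(SZ, add(add(SSZ, SZ), mul(Z, Z))))))
  →10  S(S(S(add(add(Z, mul(Z, Z)), mul(SZ, add(add(SSZ, SZ), mul(Z, Z)))))))
  →11  S(S(S(add(mul(Z, Z), mul(SZ, add(add(SSZ, SZ), mul(Z, Z)))))))
  →12  S(S(S(add(Z, mul(SZ, add(add(SSZ, SZ), mul(Z, Z)))))))
  →13  S(S(S(mul(SZ, add(add(SSZ, SZ), mul(Z, Z))))))
  →14  S(S(S(add(add(add(SSZ, SZ), mul(Z, Z)), mul(Z, add(add(SSZ, SZ), mul(Z, Z)))))))
  →15  S(S(S(add(add(S(add(SZ, SZ)), mul(Z, Z)), mul(Z, add(add(SSZ, SZ), mul(Z, Z)))))))
  →16  S(S(S(add(S(add(add(SZ, SZ), mul(Z, Z))), mul(Z, add(add(SSZ, SZ), mul(Z, Z)))))))
  →17  S(S(S(S(add(add(add(SZ, SZ), mul(Z, Z)), mul(Z, add(add(SSZ, SZ), mul(Z, Z))))))))
  →18  S(S(S(S(add(add(S(add(Z, SZ)), mul(Z, Z)), mul(Z, add(add(SSZ, SZ), mul(Z, Z))))))))
  →19  S(S(S(S(add(S(add(add(Z, SZ), mul(Z, Z))), mul(Z, add(add(SSZ, SZ), mul(Z, Z))))))))
  →20  S(S(S(S(S(add(add(add(Z, SZ), mul(Z, Z)), mul(Z, add(add(SSZ, SZ), mul(Z, Z)))))))))
  →21  S(S(S(S(S(add(add(SZ, mul(Z, Z)), mul(Z, add(add(SSZ, SZ), mul(Z, Z)))))))))
  →22  S(S(S(S(S(add(S(add(Z, mul(Z, Z))), mul(Z, add(add(SSZ, SZ), mul(Z, Z)))))))))
  →23  S(S(S(S(S(S(add(add(Z, mul(Z, Z)), mul(Z, add(add(SSZ, SZ), mul(Z, Z))))))))))
  →24  S(S(S(S(S(S(add(mul(Z, Z), mul(Z, add(add(SSZ, SZ), mul(Z, Z))))))))))
  →25  S(S(S(S(S(S(add(Z, mul(Z, add(add(SSZ, SZ), mul(Z, Z))))))))))
  →26  S(S(S(S(S(S(mul(Z, add(add(SSZ, SZ), mul(Z, Z)))))))))
  →27  S^6(Z)

Answer: DIFFERENT — A ⇓ S^8(Z), B ⇓ S^6(Z)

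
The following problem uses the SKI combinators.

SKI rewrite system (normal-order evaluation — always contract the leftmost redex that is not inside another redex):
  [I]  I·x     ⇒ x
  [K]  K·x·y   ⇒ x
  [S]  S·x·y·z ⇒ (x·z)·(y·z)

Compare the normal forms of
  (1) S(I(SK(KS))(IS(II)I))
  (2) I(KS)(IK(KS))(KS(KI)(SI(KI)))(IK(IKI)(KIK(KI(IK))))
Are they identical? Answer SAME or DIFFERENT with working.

Answer: DIFFERENT — A ⇓ S(SII), B ⇓ S(S(SI(KI)))(KI)

Derivation:
Term A:
  start: S(I(SK(KS))(IS(II)I))
  step 1: S(SK(KS)(IS(II)I))
  step 2: S(K(IS(II)I)(KS(IS(II)I)))
  step 3: S(IS(II)I)
  step 4: S(S(II)I)
  step 5: S(SII)

Term B:
  start: I(KS)(IK(KS))(KS(KI)(SI(KI)))(IK(IKI)(KIK(KI(IK))))
  step 1: KS(IK(KS))(KS(KI)(SI(KI)))(IK(IKI)(KIK(KI(IK))))
  step 2: S(KS(KI)(SI(KI)))(IK(IKI)(KIK(KI(IK))))
  step 3: S(S(SI(KI)))(IK(IKI)(KIK(KI(IK))))
  step 4: S(S(SI(KI)))(K(IKI)(KIK(KI(IK))))
  step 5: S(S(SI(KI)))(IKI)
  step 6: S(S(SI(KI)))(KI)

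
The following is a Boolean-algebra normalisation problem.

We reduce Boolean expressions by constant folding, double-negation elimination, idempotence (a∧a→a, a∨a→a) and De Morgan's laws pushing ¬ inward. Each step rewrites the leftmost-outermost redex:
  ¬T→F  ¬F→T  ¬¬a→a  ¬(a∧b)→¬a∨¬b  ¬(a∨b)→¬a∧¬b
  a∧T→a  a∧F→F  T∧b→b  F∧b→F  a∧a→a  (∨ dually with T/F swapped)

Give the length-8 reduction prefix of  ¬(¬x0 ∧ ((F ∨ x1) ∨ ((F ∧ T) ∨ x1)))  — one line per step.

Answer: after 8 steps: x0 ∨ (¬x1 ∧ ((¬F ∨ ¬T) ∧ ¬x1))

Working:
  start: ¬(¬x0 ∧ ((F ∨ x1) ∨ ((F ∧ T) ∨ x1)))
  [1] ¬¬x0 ∨ ¬((F ∨ x1) ∨ ((F ∧ T) ∨ x1))
  [2] x0 ∨ ¬((F ∨ x1) ∨ ((F ∧ T) ∨ x1))
  [3] x0 ∨ (¬(F ∨ x1) ∧ ¬((F ∧ T) ∨ x1))
  [4] x0 ∨ ((¬F ∧ ¬x1) ∧ ¬((F ∧ T) ∨ x1))
  [5] x0 ∨ ((T ∧ ¬x1) ∧ ¬((F ∧ T) ∨ x1))
  [6] x0 ∨ (¬x1 ∧ ¬((F ∧ T) ∨ x1))
  [7] x0 ∨ (¬x1 ∧ (¬(F ∧ T) ∧ ¬x1))
  [8] x0 ∨ (¬x1 ∧ ((¬F ∨ ¬T) ∧ ¬x1))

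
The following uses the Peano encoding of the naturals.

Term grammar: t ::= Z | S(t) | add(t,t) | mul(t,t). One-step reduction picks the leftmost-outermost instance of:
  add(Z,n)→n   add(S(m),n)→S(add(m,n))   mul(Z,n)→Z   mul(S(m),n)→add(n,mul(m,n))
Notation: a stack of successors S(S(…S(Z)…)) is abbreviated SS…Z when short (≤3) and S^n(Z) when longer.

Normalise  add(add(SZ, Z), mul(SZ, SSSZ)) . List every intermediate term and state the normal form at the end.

  start: add(add(SZ, Z), mul(SZ, SSSZ))
  [1] add(S(add(Z, Z)), mul(SZ, SSSZ))
  [2] S(add(add(Z, Z), mul(SZ, SSSZ)))
  [3] S(add(Z, mul(SZ, SSSZ)))
  [4] S(mul(SZ, SSSZ))
  [5] S(add(SSSZ, mul(Z, SSSZ)))
  [6] S(S(add(SSZ, mul(Z, SSSZ))))
  [7] S(S(S(add(SZ, mul(Z, SSSZ)))))
  [8] S(S(S(S(add(Z, mul(Z, SSSZ))))))
  [9] S(S(S(S(mul(Z, SSSZ)))))
  [10] S^4(Z)

Answer: normal form = S^4(Z)  (in 10 steps)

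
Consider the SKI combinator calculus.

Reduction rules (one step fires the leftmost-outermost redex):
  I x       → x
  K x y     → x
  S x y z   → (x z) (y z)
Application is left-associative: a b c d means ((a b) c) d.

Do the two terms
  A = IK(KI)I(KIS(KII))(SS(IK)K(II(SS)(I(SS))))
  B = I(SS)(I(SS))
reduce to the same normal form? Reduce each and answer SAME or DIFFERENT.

Answer: SAME — A ⇓ SS(SS), B ⇓ SS(SS)

Working:
Term A:
  start: IK(KI)I(KIS(KII))(SS(IK)K(II(SS)(I(SS))))
  [1] K(KI)I(KIS(KII))(SS(IK)K(II(SS)(I(SS))))
  [2] KI(KIS(KII))(SS(IK)K(II(SS)(I(SS))))
  [3] I(SS(IK)K(II(SS)(I(SS))))
  [4] SS(IK)K(II(SS)(I(SS)))
  [5] SK(IKK)(II(SS)(I(SS)))
  [6] K(II(SS)(I(SS)))(IKK(II(SS)(I(SS))))
  [7] II(SS)(I(SS))
  [8] I(SS)(I(SS))
  [9] SS(I(SS))
  [10] SS(SS)

Term B:
  start: I(SS)(I(SS))
  [1] SS(I(SS))
  [2] SS(SS)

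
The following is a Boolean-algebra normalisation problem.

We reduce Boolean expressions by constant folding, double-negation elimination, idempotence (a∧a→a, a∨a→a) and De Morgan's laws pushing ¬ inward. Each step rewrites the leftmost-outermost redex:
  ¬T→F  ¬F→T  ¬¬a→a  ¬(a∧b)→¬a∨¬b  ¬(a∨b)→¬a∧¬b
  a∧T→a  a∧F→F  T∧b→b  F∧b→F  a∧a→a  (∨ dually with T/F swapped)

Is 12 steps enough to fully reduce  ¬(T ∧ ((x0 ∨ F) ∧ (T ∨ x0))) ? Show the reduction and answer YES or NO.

  start: ¬(T ∧ ((x0 ∨ F) ∧ (T ∨ x0)))
  step 1: ¬T ∨ ¬((x0 ∨ F) ∧ (T ∨ x0))
  step 2: F ∨ ¬((x0 ∨ F) ∧ (T ∨ x0))
  step 3: ¬((x0 ∨ F) ∧ (T ∨ x0))
  step 4: ¬(x0 ∨ F) ∨ ¬(T ∨ x0)
  step 5: (¬x0 ∧ ¬F) ∨ ¬(T ∨ x0)
  step 6: (¬x0 ∧ T) ∨ ¬(T ∨ x0)
  step 7: ¬x0 ∨ ¬(T ∨ x0)
  step 8: ¬x0 ∨ (¬T ∧ ¬x0)
  step 9: ¬x0 ∨ (F ∧ ¬x0)
  step 10: ¬x0 ∨ F
  step 11: ¬x0

Answer: YES — reaches normal form ¬x0 in 11 ≤ 12 steps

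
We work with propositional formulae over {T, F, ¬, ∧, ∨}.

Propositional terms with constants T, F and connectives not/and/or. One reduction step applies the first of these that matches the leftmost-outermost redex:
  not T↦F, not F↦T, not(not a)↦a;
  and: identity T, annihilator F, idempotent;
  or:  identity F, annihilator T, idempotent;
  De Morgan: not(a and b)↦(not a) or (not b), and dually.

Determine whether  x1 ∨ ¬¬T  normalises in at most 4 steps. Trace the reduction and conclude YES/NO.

  start: x1 ∨ ¬¬T
  →1  x1 ∨ T
  →2  T

Answer: YES — reaches normal form T in 2 ≤ 4 steps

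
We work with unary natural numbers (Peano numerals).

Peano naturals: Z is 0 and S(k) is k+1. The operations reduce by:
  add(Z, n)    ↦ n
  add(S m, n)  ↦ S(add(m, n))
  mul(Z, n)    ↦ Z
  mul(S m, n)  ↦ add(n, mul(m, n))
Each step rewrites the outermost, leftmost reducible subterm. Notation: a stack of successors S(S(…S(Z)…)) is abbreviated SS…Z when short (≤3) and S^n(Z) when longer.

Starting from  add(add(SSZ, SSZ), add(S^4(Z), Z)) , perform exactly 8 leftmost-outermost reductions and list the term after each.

  start: add(add(SSZ, SSZ), add(S^4(Z), Z))
  step 1: add(S(add(SZ, SSZ)), add(S^4(Z), Z))
  step 2: S(add(add(SZ, SSZ), add(S^4(Z), Z)))
  step 3: S(add(S(add(Z, SSZ)), add(S^4(Z), Z)))
  step 4: S(S(add(add(Z, SSZ), add(S^4(Z), Z))))
  step 5: S(S(add(SSZ, add(S^4(Z), Z))))
  step 6: S(S(S(add(SZ, add(S^4(Z), Z)))))
  step 7: S(S(S(S(add(Z, add(S^4(Z), Z))))))
  step 8: S(S(S(S(add(S^4(Z), Z)))))

Answer: after 8 steps: S(S(S(S(add(S^4(Z), Z)))))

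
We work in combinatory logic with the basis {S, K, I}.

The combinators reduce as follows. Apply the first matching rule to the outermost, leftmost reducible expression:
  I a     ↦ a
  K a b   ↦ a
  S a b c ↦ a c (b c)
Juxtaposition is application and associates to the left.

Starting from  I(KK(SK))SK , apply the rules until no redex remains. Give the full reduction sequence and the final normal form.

  start: I(KK(SK))SK
  step 1: KK(SK)SK
  step 2: KSK
  step 3: S

Answer: normal form = S  (in 3 steps)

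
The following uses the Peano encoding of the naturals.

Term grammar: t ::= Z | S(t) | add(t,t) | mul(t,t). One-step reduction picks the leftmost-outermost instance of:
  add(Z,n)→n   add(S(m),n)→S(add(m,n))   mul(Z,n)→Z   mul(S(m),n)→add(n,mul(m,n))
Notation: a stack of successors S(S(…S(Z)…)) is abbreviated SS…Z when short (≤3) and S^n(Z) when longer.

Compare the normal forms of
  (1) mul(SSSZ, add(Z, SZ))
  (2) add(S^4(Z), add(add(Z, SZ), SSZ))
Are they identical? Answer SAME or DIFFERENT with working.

Term A:
  start: mul(SSSZ, add(Z, SZ))
  [1] add(add(Z, SZ), mul(SSZ, add(Z, SZ)))
  [2] add(SZ, mul(SSZ, add(Z, SZ)))
  [3] S(add(Z, mul(SSZ, add(Z, SZ))))
  [4] S(mul(SSZ, add(Z, SZ)))
  [5] S(add(add(Z, SZ), mul(SZ, add(Z, SZ))))
  [6] S(add(SZ, mul(SZ, add(Z, SZ))))
  [7] S(S(add(Z, mul(SZ, add(Z, SZ)))))
  [8] S(S(mul(SZ, add(Z, SZ))))
  [9] S(S(add(add(Z, SZ), mul(Z, add(Z, SZ)))))
  [10] S(S(add(SZ, mul(Z, add(Z, SZ)))))
  [11] S(S(S(add(Z, mul(Z, add(Z, SZ))))))
  [12] S(S(S(mul(Z, add(Z, SZ)))))
  [13] SSSZ

Term B:
  start: add(S^4(Z), add(add(Z, SZ), SSZ))
  [1] S(add(SSSZ, add(add(Z, SZ), SSZ)))
  [2] S(S(add(SSZ, add(add(Z, SZ), SSZ))))
  [3] S(S(S(add(SZ, add(add(Z, SZ), SSZ)))))
  [4] S(S(S(S(add(Z, add(add(Z, SZ), SSZ))))))
  [5] S(S(S(S(add(add(Z, SZ), SSZ)))))
  [6] S(S(S(S(add(SZ, SSZ)))))
  [7] S(S(S(S(S(add(Z, SSZ))))))
  [8] S^7(Z)

Answer: DIFFERENT — A ⇓ SSSZ, B ⇓ S^7(Z)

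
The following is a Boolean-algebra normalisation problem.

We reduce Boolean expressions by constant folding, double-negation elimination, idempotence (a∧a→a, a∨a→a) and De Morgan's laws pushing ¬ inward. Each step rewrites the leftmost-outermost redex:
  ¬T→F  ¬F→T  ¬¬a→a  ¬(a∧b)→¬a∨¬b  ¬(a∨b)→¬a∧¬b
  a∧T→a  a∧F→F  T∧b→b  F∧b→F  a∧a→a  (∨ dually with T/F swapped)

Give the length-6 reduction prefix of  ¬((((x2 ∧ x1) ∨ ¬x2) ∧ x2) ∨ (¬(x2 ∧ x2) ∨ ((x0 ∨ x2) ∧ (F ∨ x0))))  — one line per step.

  start: ¬((((x2 ∧ x1) ∨ ¬x2) ∧ x2) ∨ (¬(x2 ∧ x2) ∨ ((x0 ∨ x2) ∧ (F ∨ x0))))
  step 1: ¬(((x2 ∧ x1) ∨ ¬x2) ∧ x2) ∧ ¬(¬(x2 ∧ x2) ∨ ((x0 ∨ x2) ∧ (F ∨ x0)))
  step 2: (¬((x2 ∧ x1) ∨ ¬x2) ∨ ¬x2) ∧ ¬(¬(x2 ∧ x2) ∨ ((x0 ∨ x2) ∧ (F ∨ x0)))
  step 3: ((¬(x2 ∧ x1) ∧ ¬¬x2) ∨ ¬x2) ∧ ¬(¬(x2 ∧ x2) ∨ ((x0 ∨ x2) ∧ (F ∨ x0)))
  step 4: (((¬x2 ∨ ¬x1) ∧ ¬¬x2) ∨ ¬x2) ∧ ¬(¬(x2 ∧ x2) ∨ ((x0 ∨ x2) ∧ (F ∨ x0)))
  step 5: (((¬x2 ∨ ¬x1) ∧ x2) ∨ ¬x2) ∧ ¬(¬(x2 ∧ x2) ∨ ((x0 ∨ x2) ∧ (F ∨ x0)))
  step 6: (((¬x2 ∨ ¬x1) ∧ x2) ∨ ¬x2) ∧ (¬¬(x2 ∧ x2) ∧ ¬((x0 ∨ x2) ∧ (F ∨ x0)))

Answer: after 6 steps: (((¬x2 ∨ ¬x1) ∧ x2) ∨ ¬x2) ∧ (¬¬(x2 ∧ x2) ∧ ¬((x0 ∨ x2) ∧ (F ∨ x0)))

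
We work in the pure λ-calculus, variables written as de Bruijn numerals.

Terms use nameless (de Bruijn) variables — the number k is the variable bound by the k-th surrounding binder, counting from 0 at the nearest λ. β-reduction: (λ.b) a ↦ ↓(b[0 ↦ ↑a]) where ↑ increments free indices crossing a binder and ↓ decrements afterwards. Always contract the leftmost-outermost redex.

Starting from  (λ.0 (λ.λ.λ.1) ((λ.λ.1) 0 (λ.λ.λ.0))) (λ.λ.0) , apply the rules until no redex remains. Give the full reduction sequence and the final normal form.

  start: (λ.0 (λ.λ.λ.1) ((λ.λ.1) 0 (λ.λ.λ.0))) (λ.λ.0)
  →1  (λ.λ.0) (λ.λ.λ.1) ((λ.λ.1) (λ.λ.0) (λ.λ.λ.0))
  →2  (λ.0) ((λ.λ.1) (λ.λ.0) (λ.λ.λ.0))
  →3  (λ.λ.1) (λ.λ.0) (λ.λ.λ.0)
  →4  (λ.λ.λ.0) (λ.λ.λ.0)
  →5  λ.λ.0

Answer: normal form = λ.λ.0  (in 5 steps)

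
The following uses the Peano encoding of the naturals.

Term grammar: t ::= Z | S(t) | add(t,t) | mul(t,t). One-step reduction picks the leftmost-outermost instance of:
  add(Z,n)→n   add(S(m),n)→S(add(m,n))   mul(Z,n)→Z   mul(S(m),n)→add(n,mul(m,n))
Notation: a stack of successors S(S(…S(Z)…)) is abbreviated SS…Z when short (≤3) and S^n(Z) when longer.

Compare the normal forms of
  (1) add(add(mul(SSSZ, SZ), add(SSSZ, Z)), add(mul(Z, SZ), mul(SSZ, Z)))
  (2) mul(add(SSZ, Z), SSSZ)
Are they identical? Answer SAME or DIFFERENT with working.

Term A:
  start: add(add(mul(SSSZ, SZ), add(SSSZ, Z)), add(mul(Z, SZ), mul(SSZ, Z)))
  [1] add(add(add(SZ, mul(SSZ, SZ)), add(SSSZ, Z)), add(mul(Z, SZ), mul(SSZ, Z)))
  [2] add(add(S(add(Z, mul(SSZ, SZ))), add(SSSZ, Z)), add(mul(Z, SZ), mul(SSZ, Z)))
  [3] add(S(add(add(Z, mul(SSZ, SZ)), add(SSSZ, Z))), add(mul(Z, SZ), mul(SSZ, Z)))
  [4] S(add(add(add(Z, mul(SSZ, SZ)), add(SSSZ, Z)), add(mul(Z, SZ), mul(SSZ, Z))))
  [5] S(add(add(mul(SSZ, SZ), add(SSSZ, Z)), add(mul(Z, SZ), mul(SSZ, Z))))
  [6] S(add(add(add(SZ, mul(SZ, SZ)), add(SSSZ, Z)), add(mul(Z, SZ), mul(SSZ, Z))))
  [7] S(add(add(S(add(Z, mul(SZ, SZ))), add(SSSZ, Z)), add(mul(Z, SZ), mul(SSZ, Z))))
  [8] S(add(S(add(add(Z, mul(SZ, SZ)), add(SSSZ, Z))), add(mul(Z, SZ), mul(SSZ, Z))))
  [9] S(S(add(add(add(Z, mul(SZ, SZ)), add(SSSZ, Z)), add(mul(Z, SZ), mul(SSZ, Z)))))
  [10] S(S(add(add(mul(SZ, SZ), add(SSSZ, Z)), add(mul(Z, SZ), mul(SSZ, Z)))))
  [11] S(S(add(add(add(SZ, mul(Z, SZ)), add(SSSZ, Z)), add(mul(Z, SZ), mul(SSZ, Z)))))
  [12] S(S(add(add(S(add(Z, mul(Z, SZ))), add(SSSZ, Z)), add(mul(Z, SZ), mul(SSZ, Z)))))
  [13] S(S(add(S(add(add(Z, mul(Z, SZ)), add(SSSZ, Z))), add(mul(Z, SZ), mul(SSZ, Z)))))
  [14] S(S(S(add(add(add(Z, mul(Z, SZ)), add(SSSZ, Z)), add(mul(Z, SZ), mul(SSZ, Z))))))
  [15] S(S(S(add(add(mul(Z, SZ), add(SSSZ, Z)), add(mul(Z, SZ), mul(SSZ, Z))))))
  [16] S(S(S(add(add(Z, add(SSSZ, Z)), add(mul(Z, SZ), mul(SSZ, Z))))))
  [17] S(S(S(add(add(SSSZ, Z), add(mul(Z, SZ), mul(SSZ, Z))))))
  [18] S(S(S(add(S(add(SSZ, Z)), add(mul(Z, SZ), mul(SSZ, Z))))))
  [19] S(S(S(S(add(add(SSZ, Z), add(mul(Z, SZ), mul(SSZ, Z)))))))
  [20] S(S(S(S(add(S(add(SZ, Z)), add(mul(Z, SZ), mul(SSZ, Z)))))))
  [21] S(S(S(S(S(add(add(SZ, Z), add(mul(Z, SZ), mul(SSZ, Z))))))))
  [22] S(S(S(S(S(add(S(add(Z, Z)), add(mul(Z, SZ), mul(SSZ, Z))))))))
  [23] S(S(S(S(S(S(add(add(Z, Z), add(mul(Z, SZ), mul(SSZ, Z)))))))))
  [24] S(S(S(S(S(S(add(Z, add(mul(Z, SZ), mul(SSZ, Z)))))))))
  [25] S(S(S(S(S(S(add(mul(Z, SZ), mul(SSZ, Z))))))))
  [26] S(S(S(S(S(S(add(Z, mul(SSZ, Z))))))))
  [27] S(S(S(S(S(S(mul(SSZ, Z)))))))
  [28] S(S(S(S(S(S(add(Z, mul(SZ, Z))))))))
  [29] S(S(S(S(S(S(mul(SZ, Z)))))))
  [30] S(S(S(S(S(S(add(Z, mul(Z, Z))))))))
  [31] S(S(S(S(S(S(mul(Z, Z)))))))
  [32] S^6(Z)

Term B:
  start: mul(add(SSZ, Z), SSSZ)
  [1] mul(S(add(SZ, Z)), SSSZ)
  [2] add(SSSZ, mul(add(SZ, Z), SSSZ))
  [3] S(add(SSZ, mul(add(SZ, Z), SSSZ)))
  [4] S(S(add(SZ, mul(add(SZ, Z), SSSZ))))
  [5] S(S(S(add(Z, mul(add(SZ, Z), SSSZ)))))
  [6] S(S(S(mul(add(SZ, Z), SSSZ))))
  [7] S(S(S(mul(S(add(Z, Z)), SSSZ))))
  [8] S(S(S(add(SSSZ, mul(add(Z, Z), SSSZ)))))
  [9] S(S(S(S(add(SSZ, mul(add(Z, Z), SSSZ))))))
  [10] S(S(S(S(S(add(SZ, mul(add(Z, Z), SSSZ)))))))
  [11] S(S(S(S(S(S(add(Z, mul(add(Z, Z), SSSZ))))))))
  [12] S(S(S(S(S(S(mul(add(Z, Z), SSSZ)))))))
  [13] S(S(S(S(S(S(mul(Z, SSSZ)))))))
  [14] S^6(Z)

Answer: SAME — A ⇓ S^6(Z), B ⇓ S^6(Z)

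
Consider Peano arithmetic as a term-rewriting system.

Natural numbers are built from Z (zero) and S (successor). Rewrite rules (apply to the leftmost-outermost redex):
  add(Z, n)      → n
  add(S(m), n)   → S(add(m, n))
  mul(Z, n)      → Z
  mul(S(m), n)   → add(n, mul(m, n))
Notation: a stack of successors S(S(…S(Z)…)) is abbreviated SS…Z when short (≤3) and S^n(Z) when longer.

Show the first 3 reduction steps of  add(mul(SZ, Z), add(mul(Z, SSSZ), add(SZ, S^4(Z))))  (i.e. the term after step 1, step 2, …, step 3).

Answer: after 3 steps: add(Z, add(mul(Z, SSSZ), add(SZ, S^4(Z))))

Derivation:
  start: add(mul(SZ, Z), add(mul(Z, SSSZ), add(SZ, S^4(Z))))
  →1  add(add(Z, mul(Z, Z)), add(mul(Z, SSSZ), add(SZ, S^4(Z))))
  →2  add(mul(Z, Z), add(mul(Z, SSSZ), add(SZ, S^4(Z))))
  →3  add(Z, add(mul(Z, SSSZ), add(SZ, S^4(Z))))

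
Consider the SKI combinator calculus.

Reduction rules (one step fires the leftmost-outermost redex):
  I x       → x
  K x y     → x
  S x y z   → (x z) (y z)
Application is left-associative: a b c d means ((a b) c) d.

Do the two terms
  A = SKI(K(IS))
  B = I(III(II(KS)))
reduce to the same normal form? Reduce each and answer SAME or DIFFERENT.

Term A:
  start: SKI(K(IS))
  step 1: K(K(IS))(I(K(IS)))
  step 2: K(IS)
  step 3: KS

Term B:
  start: I(III(II(KS)))
  step 1: III(II(KS))
  step 2: II(II(KS))
  step 3: I(II(KS))
  step 4: II(KS)
  step 5: I(KS)
  step 6: KS

Answer: SAME — A ⇓ KS, B ⇓ KS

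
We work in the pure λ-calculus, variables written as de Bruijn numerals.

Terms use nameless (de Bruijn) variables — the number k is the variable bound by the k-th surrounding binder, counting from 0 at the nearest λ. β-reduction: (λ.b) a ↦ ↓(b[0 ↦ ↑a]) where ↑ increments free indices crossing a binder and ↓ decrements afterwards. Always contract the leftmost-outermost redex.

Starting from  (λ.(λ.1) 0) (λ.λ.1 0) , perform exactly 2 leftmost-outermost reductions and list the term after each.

Answer: after 2 steps: λ.λ.1 0

Derivation:
  start: (λ.(λ.1) 0) (λ.λ.1 0)
  [1] (λ.λ.λ.1 0) (λ.λ.1 0)
  [2] λ.λ.1 0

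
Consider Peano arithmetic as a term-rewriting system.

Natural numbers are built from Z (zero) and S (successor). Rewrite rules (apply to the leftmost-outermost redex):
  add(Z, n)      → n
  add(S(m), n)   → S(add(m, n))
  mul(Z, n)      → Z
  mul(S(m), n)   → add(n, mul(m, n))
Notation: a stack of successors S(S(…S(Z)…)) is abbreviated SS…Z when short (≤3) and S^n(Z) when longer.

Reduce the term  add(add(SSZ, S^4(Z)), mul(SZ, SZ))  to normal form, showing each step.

  start: add(add(SSZ, S^4(Z)), mul(SZ, SZ))
  →1  add(S(add(SZ, S^4(Z))), mul(SZ, SZ))
  →2  S(add(add(SZ, S^4(Z)), mul(SZ, SZ)))
  →3  S(add(S(add(Z, S^4(Z))), mul(SZ, SZ)))
  →4  S(S(add(add(Z, S^4(Z)), mul(SZ, SZ))))
  →5  S(S(add(S^4(Z), mul(SZ, SZ))))
  →6  S(S(S(add(SSSZ, mul(SZ, SZ)))))
  →7  S(S(S(S(add(SSZ, mul(SZ, SZ))))))
  →8  S(S(S(S(S(add(SZ, mul(SZ, SZ)))))))
  →9  S(S(S(S(S(S(add(Z, mul(SZ, SZ))))))))
  →10  S(S(S(S(S(S(mul(SZ, SZ)))))))
  →11  S(S(S(S(S(S(add(SZ, mul(Z, SZ))))))))
  →12  S(S(S(S(S(S(S(add(Z, mul(Z, SZ)))))))))
  →13  S(S(S(S(S(S(S(mul(Z, SZ))))))))
  →14  S^7(Z)

Answer: normal form = S^7(Z)  (in 14 steps)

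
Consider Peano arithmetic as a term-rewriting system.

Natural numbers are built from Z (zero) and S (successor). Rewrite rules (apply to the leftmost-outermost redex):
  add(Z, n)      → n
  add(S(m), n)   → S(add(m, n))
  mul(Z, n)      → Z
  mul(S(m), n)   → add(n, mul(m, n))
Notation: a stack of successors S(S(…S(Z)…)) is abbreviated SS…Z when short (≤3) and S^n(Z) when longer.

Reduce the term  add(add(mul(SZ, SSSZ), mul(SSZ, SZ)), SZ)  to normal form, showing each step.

  start: add(add(mul(SZ, SSSZ), mul(SSZ, SZ)), SZ)
  [1] add(add(add(SSSZ, mul(Z, SSSZ)), mul(SSZ, SZ)), SZ)
  [2] add(add(S(add(SSZ, mul(Z, SSSZ))), mul(SSZ, SZ)), SZ)
  [3] add(S(add(add(SSZ, mul(Z, SSSZ)), mul(SSZ, SZ))), SZ)
  [4] S(add(add(add(SSZ, mul(Z, SSSZ)), mul(SSZ, SZ)), SZ))
  [5] S(add(add(S(add(SZ, mul(Z, SSSZ))), mul(SSZ, SZ)), SZ))
  [6] S(add(S(add(add(SZ, mul(Z, SSSZ)), mul(SSZ, SZ))), SZ))
  [7] S(S(add(add(add(SZ, mul(Z, SSSZ)), mul(SSZ, SZ)), SZ)))
  [8] S(S(add(add(S(add(Z, mul(Z, SSSZ))), mul(SSZ, SZ)), SZ)))
  [9] S(S(add(S(add(add(Z, mul(Z, SSSZ)), mul(SSZ, SZ))), SZ)))
  [10] S(S(S(add(add(add(Z, mul(Z, SSSZ)), mul(SSZ, SZ)), SZ))))
  [11] S(S(S(add(add(mul(Z, SSSZ), mul(SSZ, SZ)), SZ))))
  [12] S(S(S(add(add(Z, mul(SSZ, SZ)), SZ))))
  [13] S(S(S(add(mul(SSZ, SZ), SZ))))
  [14] S(S(S(add(add(SZ, mul(SZ, SZ)), SZ))))
  [15] S(S(S(add(S(add(Z, mul(SZ, SZ))), SZ))))
  [16] S(S(S(S(add(add(Z, mul(SZ, SZ)), SZ)))))
  [17] S(S(S(S(add(mul(SZ, SZ), SZ)))))
  [18] S(S(S(S(add(add(SZ, mul(Z, SZ)), SZ)))))
  [19] S(S(S(S(add(S(add(Z, mul(Z, SZ))), SZ)))))
  [20] S(S(S(S(S(add(add(Z, mul(Z, SZ)), SZ))))))
  [21] S(S(S(S(S(add(mul(Z, SZ), SZ))))))
  [22] S(S(S(S(S(add(Z, SZ))))))
  [23] S^6(Z)

Answer: normal form = S^6(Z)  (in 23 steps)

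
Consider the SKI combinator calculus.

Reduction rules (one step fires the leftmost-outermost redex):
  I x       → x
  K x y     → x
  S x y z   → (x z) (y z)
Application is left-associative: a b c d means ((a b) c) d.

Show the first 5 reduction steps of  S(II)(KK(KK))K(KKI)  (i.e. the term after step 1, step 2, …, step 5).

  start: S(II)(KK(KK))K(KKI)
  step 1: IIK(KK(KK)K)(KKI)
  step 2: IK(KK(KK)K)(KKI)
  step 3: K(KK(KK)K)(KKI)
  step 4: KK(KK)K
  step 5: KK

Answer: after 5 steps: KK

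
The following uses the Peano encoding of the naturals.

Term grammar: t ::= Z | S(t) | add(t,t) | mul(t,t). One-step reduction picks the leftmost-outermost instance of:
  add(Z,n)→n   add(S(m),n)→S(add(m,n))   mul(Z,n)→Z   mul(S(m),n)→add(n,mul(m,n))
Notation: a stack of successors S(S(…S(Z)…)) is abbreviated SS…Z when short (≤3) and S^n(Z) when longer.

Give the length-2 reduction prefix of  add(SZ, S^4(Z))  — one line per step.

  start: add(SZ, S^4(Z))
  step 1: S(add(Z, S^4(Z)))
  step 2: S^5(Z)

Answer: after 2 steps: S^5(Z)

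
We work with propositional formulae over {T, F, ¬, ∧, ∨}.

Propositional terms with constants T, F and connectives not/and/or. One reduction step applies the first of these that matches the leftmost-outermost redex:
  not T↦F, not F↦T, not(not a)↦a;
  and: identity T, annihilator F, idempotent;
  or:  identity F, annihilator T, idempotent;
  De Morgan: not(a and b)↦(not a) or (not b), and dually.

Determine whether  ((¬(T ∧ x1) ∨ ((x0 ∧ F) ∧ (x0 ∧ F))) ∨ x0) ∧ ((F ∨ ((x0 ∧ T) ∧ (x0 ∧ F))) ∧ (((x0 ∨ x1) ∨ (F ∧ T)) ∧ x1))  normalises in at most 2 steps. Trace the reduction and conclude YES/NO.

  start: ((¬(T ∧ x1) ∨ ((x0 ∧ F) ∧ (x0 ∧ F))) ∨ x0) ∧ ((F ∨ ((x0 ∧ T) ∧ (x0 ∧ F))) ∧ (((x0 ∨ x1) ∨ (F ∧ T)) ∧ x1))
  step 1: (((¬T ∨ ¬x1) ∨ ((x0 ∧ F) ∧ (x0 ∧ F))) ∨ x0) ∧ ((F ∨ ((x0 ∧ T) ∧ (x0 ∧ F))) ∧ (((x0 ∨ x1) ∨ (F ∧ T)) ∧ x1))
  step 2: (((F ∨ ¬x1) ∨ ((x0 ∧ F) ∧ (x0 ∧ F))) ∨ x0) ∧ ((F ∨ ((x0 ∧ T) ∧ (x0 ∧ F))) ∧ (((x0 ∨ x1) ∨ (F ∧ T)) ∧ x1))

Answer: NO — after 2 steps the term is (((F ∨ ¬x1) ∨ ((x0 ∧ F) ∧ (x0 ∧ F))) ∨ x0) ∧ ((F ∨ ((x0 ∧ T) ∧ (x0 ∧ F))) ∧ (((x0 ∨ x1) ∨ (F ∧ T)) ∧ x1)), not yet normal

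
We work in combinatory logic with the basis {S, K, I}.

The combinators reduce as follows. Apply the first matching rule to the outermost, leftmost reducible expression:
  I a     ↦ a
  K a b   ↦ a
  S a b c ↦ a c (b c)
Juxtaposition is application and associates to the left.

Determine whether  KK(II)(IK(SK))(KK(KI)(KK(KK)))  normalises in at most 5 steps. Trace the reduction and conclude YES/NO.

  start: KK(II)(IK(SK))(KK(KI)(KK(KK)))
  [1] K(IK(SK))(KK(KI)(KK(KK)))
  [2] IK(SK)
  [3] K(SK)

Answer: YES — reaches normal form K(SK) in 3 ≤ 5 steps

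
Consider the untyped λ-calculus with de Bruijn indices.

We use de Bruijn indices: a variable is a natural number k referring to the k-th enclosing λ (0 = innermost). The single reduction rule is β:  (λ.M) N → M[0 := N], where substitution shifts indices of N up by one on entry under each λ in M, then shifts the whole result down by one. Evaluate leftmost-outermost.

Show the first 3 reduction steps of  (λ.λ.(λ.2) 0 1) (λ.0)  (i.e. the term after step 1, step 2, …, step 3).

Answer: after 3 steps: λ.λ.0

Reduction:
  start: (λ.λ.(λ.2) 0 1) (λ.0)
  →1  λ.(λ.λ.0) 0 (λ.0)
  →2  λ.(λ.0) (λ.0)
  →3  λ.λ.0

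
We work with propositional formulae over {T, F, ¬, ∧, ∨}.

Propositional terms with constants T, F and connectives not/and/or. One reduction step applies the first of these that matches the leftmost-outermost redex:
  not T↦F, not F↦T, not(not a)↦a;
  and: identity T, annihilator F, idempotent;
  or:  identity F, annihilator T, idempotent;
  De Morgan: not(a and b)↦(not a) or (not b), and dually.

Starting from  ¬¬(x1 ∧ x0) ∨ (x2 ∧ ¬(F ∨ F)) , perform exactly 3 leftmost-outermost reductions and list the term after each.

Answer: after 3 steps: (x1 ∧ x0) ∨ (x2 ∧ ¬F)

Working:
  start: ¬¬(x1 ∧ x0) ∨ (x2 ∧ ¬(F ∨ F))
  →1  (x1 ∧ x0) ∨ (x2 ∧ ¬(F ∨ F))
  →2  (x1 ∧ x0) ∨ (x2 ∧ (¬F ∧ ¬F))
  →3  (x1 ∧ x0) ∨ (x2 ∧ ¬F)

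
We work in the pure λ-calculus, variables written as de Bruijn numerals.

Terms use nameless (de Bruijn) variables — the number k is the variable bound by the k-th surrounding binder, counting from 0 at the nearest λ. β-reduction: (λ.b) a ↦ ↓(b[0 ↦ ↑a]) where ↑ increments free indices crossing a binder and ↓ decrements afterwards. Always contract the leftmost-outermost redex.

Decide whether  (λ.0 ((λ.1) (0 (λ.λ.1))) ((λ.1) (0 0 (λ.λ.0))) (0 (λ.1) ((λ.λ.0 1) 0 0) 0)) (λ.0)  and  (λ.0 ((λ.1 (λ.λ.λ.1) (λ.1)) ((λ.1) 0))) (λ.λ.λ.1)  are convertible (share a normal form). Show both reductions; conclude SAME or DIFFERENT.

Answer: DIFFERENT — A ⇓ λ.0, B ⇓ λ.λ.1

Derivation:
Term A:
  start: (λ.0 ((λ.1) (0 (λ.λ.1))) ((λ.1) (0 0 (λ.λ.0))) (0 (λ.1) ((λ.λ.0 1) 0 0) 0)) (λ.0)
  step 1: (λ.0) ((λ.λ.0) ((λ.0) (λ.λ.1))) ((λ.λ.0) ((λ.0) (λ.0) (λ.λ.0))) ((λ.0) (λ.λ.0) ((λ.λ.0 1) (λ.0) (λ.0)) (λ.0))
  step 2: (λ.λ.0) ((λ.0) (λ.λ.1)) ((λ.λ.0) ((λ.0) (λ.0) (λ.λ.0))) ((λ.0) (λ.λ.0) ((λ.λ.0 1) (λ.0) (λ.0)) (λ.0))
  step 3: (λ.0) ((λ.λ.0) ((λ.0) (λ.0) (λ.λ.0))) ((λ.0) (λ.λ.0) ((λ.λ.0 1) (λ.0) (λ.0)) (λ.0))
  step 4: (λ.λ.0) ((λ.0) (λ.0) (λ.λ.0)) ((λ.0) (λ.λ.0) ((λ.λ.0 1) (λ.0) (λ.0)) (λ.0))
  step 5: (λ.0) ((λ.0) (λ.λ.0) ((λ.λ.0 1) (λ.0) (λ.0)) (λ.0))
  step 6: (λ.0) (λ.λ.0) ((λ.λ.0 1) (λ.0) (λ.0)) (λ.0)
  step 7: (λ.λ.0) ((λ.λ.0 1) (λ.0) (λ.0)) (λ.0)
  step 8: (λ.0) (λ.0)
  step 9: λ.0

Term B:
  start: (λ.0 ((λ.1 (λ.λ.λ.1) (λ.1)) ((λ.1) 0))) (λ.λ.λ.1)
  step 1: (λ.λ.λ.1) ((λ.(λ.λ.λ.1) (λ.λ.λ.1) (λ.1)) ((λ.λ.λ.λ.1) (λ.λ.λ.1)))
  step 2: λ.λ.1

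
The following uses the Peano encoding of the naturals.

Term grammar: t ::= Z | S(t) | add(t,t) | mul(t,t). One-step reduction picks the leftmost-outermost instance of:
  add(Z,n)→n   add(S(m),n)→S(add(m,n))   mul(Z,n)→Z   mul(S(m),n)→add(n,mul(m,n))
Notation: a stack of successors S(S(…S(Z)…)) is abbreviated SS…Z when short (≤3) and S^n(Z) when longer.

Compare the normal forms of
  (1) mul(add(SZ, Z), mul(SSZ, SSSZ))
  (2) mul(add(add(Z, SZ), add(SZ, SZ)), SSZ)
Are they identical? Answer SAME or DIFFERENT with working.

Answer: SAME — A ⇓ S^6(Z), B ⇓ S^6(Z)

Reduction:
Term A:
  start: mul(add(SZ, Z), mul(SSZ, SSSZ))
  [1] mul(S(add(Z, Z)), mul(SSZ, SSSZ))
  [2] add(mul(SSZ, SSSZ), mul(add(Z, Z), mul(SSZ, SSSZ)))
  [3] add(add(SSSZ, mul(SZ, SSSZ)), mul(add(Z, Z), mul(SSZ, SSSZ)))
  [4] add(S(add(SSZ, mul(SZ, SSSZ))), mul(add(Z, Z), mul(SSZ, SSSZ)))
  [5] S(add(add(SSZ, mul(SZ, SSSZ)), mul(add(Z, Z), mul(SSZ, SSSZ))))
  [6] S(add(S(add(SZ, mul(SZ, SSSZ))), mul(add(Z, Z), mul(SSZ, SSSZ))))
  [7] S(S(add(add(SZ, mul(SZ, SSSZ)), mul(add(Z, Z), mul(SSZ, SSSZ)))))
  [8] S(S(add(S(add(Z, mul(SZ, SSSZ))), mul(add(Z, Z), mul(SSZ, SSSZ)))))
  [9] S(S(S(add(add(Z, mul(SZ, SSSZ)), mul(add(Z, Z), mul(SSZ, SSSZ))))))
  [10] S(S(S(add(mul(SZ, SSSZ), mul(add(Z, Z), mul(SSZ, SSSZ))))))
  [11] S(S(S(add(add(SSSZ, mul(Z, SSSZ)), mul(add(Z, Z), mul(SSZ, SSSZ))))))
  [12] S(S(S(add(S(add(SSZ, mul(Z, SSSZ))), mul(add(Z, Z), mul(SSZ, SSSZ))))))
  [13] S(S(S(S(add(add(SSZ, mul(Z, SSSZ)), mul(add(Z, Z), mul(SSZ, SSSZ)))))))
  [14] S(S(S(S(add(S(add(SZ, mul(Z, SSSZ))), mul(add(Z, Z), mul(SSZ, SSSZ)))))))
  [15] S(S(S(S(S(add(add(SZ, mul(Z, SSSZ)), mul(add(Z, Z), mul(SSZ, SSSZ))))))))
  [16] S(S(S(S(S(add(S(add(Z, mul(Z, SSSZ))), mul(add(Z, Z), mul(SSZ, SSSZ))))))))
  [17] S(S(S(S(S(S(add(add(Z, mul(Z, SSSZ)), mul(add(Z, Z), mul(SSZ, SSSZ)))))))))
  [18] S(S(S(S(S(S(add(mul(Z, SSSZ), mul(add(Z, Z), mul(SSZ, SSSZ)))))))))
  [19] S(S(S(S(S(S(add(Z, mul(add(Z, Z), mul(SSZ, SSSZ)))))))))
  [20] S(S(S(S(S(S(mul(add(Z, Z), mul(SSZ, SSSZ))))))))
  [21] S(S(S(S(S(S(mul(Z, mul(SSZ, SSSZ))))))))
  [22] S^6(Z)

Term B:
  start: mul(add(add(Z, SZ), add(SZ, SZ)), SSZ)
  [1] mul(add(SZ, add(SZ, SZ)), SSZ)
  [2] mul(S(add(Z, add(SZ, SZ))), SSZ)
  [3] add(SSZ, mul(add(Z, add(SZ, SZ)), SSZ))
  [4] S(add(SZ, mul(add(Z, add(SZ, SZ)), SSZ)))
  [5] S(S(add(Z, mul(add(Z, add(SZ, SZ)), SSZ))))
  [6] S(S(mul(add(Z, add(SZ, SZ)), SSZ)))
  [7] S(S(mul(add(SZ, SZ), SSZ)))
  [8] S(S(mul(S(add(Z, SZ)), SSZ)))
  [9] S(S(add(SSZ, mul(add(Z, SZ), SSZ))))
  [10] S(S(S(add(SZ, mul(add(Z, SZ), SSZ)))))
  [11] S(S(S(S(add(Z, mul(add(Z, SZ), SSZ))))))
  [12] S(S(S(S(mul(add(Z, SZ), SSZ)))))
  [13] S(S(S(S(mul(SZ, SSZ)))))
  [14] S(S(S(S(add(SSZ, mul(Z, SSZ))))))
  [15] S(S(S(S(S(add(SZ, mul(Z, SSZ)))))))
  [16] S(S(S(S(S(S(add(Z, mul(Z, SSZ))))))))
  [17] S(S(S(S(S(S(mul(Z, SSZ)))))))
  [18] S^6(Z)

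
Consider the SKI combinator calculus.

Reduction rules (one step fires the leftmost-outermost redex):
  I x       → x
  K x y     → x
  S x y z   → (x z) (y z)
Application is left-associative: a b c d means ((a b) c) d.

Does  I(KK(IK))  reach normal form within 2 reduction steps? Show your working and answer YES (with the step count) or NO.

  start: I(KK(IK))
  [1] KK(IK)
  [2] K

Answer: YES — reaches normal form K in 2 ≤ 2 steps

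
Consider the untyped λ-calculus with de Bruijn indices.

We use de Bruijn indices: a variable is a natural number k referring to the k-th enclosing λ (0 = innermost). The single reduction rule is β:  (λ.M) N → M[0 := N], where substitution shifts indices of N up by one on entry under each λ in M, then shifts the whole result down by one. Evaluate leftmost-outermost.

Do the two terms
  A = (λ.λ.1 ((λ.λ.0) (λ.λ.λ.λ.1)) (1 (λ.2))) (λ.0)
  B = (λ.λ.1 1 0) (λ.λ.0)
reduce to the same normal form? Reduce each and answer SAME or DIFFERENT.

Answer: DIFFERENT — A ⇓ λ.λ.λ.0, B ⇓ λ.0

Working:
Term A:
  start: (λ.λ.1 ((λ.λ.0) (λ.λ.λ.λ.1)) (1 (λ.2))) (λ.0)
  step 1: λ.(λ.0) ((λ.λ.0) (λ.λ.λ.λ.1)) ((λ.0) (λ.λ.0))
  step 2: λ.(λ.λ.0) (λ.λ.λ.λ.1) ((λ.0) (λ.λ.0))
  step 3: λ.(λ.0) ((λ.0) (λ.λ.0))
  step 4: λ.(λ.0) (λ.λ.0)
  step 5: λ.λ.λ.0

Term B:
  start: (λ.λ.1 1 0) (λ.λ.0)
  step 1: λ.(λ.λ.0) (λ.λ.0) 0
  step 2: λ.(λ.0) 0
  step 3: λ.0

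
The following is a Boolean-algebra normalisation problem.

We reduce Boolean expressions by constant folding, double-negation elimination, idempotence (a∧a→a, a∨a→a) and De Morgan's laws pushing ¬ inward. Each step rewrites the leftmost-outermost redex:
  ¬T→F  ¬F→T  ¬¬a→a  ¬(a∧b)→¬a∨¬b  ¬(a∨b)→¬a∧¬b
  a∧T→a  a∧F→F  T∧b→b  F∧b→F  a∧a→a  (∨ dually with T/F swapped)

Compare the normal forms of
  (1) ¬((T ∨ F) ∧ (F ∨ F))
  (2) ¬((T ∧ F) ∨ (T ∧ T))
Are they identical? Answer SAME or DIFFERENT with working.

Answer: DIFFERENT — A ⇓ T, B ⇓ F

Derivation:
Term A:
  start: ¬((T ∨ F) ∧ (F ∨ F))
  step 1: ¬(T ∨ F) ∨ ¬(F ∨ F)
  step 2: (¬T ∧ ¬F) ∨ ¬(F ∨ F)
  step 3: (F ∧ ¬F) ∨ ¬(F ∨ F)
  step 4: F ∨ ¬(F ∨ F)
  step 5: ¬(F ∨ F)
  step 6: ¬F ∧ ¬F
  step 7: ¬F
  step 8: T

Term B:
  start: ¬((T ∧ F) ∨ (T ∧ T))
  step 1: ¬(T ∧ F) ∧ ¬(T ∧ T)
  step 2: (¬T ∨ ¬F) ∧ ¬(T ∧ T)
  step 3: (F ∨ ¬F) ∧ ¬(T ∧ T)
  step 4: ¬F ∧ ¬(T ∧ T)
  step 5: T ∧ ¬(T ∧ T)
  step 6: ¬(T ∧ T)
  step 7: ¬T ∨ ¬T
  step 8: ¬T
  step 9: F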